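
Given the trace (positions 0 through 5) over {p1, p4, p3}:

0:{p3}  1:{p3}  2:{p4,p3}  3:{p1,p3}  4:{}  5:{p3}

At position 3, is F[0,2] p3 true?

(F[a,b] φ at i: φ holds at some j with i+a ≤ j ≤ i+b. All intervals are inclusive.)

True

Check p3 at each j in [3,5]:
  j=3: true
  j=4: false
  j=5: true
Found at j=3 → formula holds.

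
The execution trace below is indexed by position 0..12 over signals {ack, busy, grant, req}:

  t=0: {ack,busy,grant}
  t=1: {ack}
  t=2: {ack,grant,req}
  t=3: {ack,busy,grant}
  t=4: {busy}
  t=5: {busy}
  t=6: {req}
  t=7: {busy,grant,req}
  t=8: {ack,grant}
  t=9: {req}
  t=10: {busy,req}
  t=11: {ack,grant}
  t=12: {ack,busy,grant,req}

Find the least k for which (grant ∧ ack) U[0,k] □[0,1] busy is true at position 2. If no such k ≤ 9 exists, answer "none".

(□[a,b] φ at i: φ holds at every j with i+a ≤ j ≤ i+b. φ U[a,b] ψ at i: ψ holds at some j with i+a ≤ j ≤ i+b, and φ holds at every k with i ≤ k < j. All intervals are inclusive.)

1

Need earliest j ≥ 2 with □[0,1] busy, and (grant ∧ ack) at every k in [2,j-1].
  j=2: rhs fails.
  j=3: rhs holds; lhs holds on [2,2]. k = 1.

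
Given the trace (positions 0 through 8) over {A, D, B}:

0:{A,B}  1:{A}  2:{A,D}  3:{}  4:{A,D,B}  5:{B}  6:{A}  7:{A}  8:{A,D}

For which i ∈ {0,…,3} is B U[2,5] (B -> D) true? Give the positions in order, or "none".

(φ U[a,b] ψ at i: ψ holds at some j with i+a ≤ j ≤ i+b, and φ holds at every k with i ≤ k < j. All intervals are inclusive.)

none

Evaluate at each i in [0,3]:
  i=0: ✗ (lhs fails at k=1 before rhs at j=2)
  i=1: ✗ (lhs fails at k=1 before rhs at j=3)
  i=2: ✗ (lhs fails at k=2 before rhs at j=4)
  i=3: ✗ (lhs fails at k=3 before rhs at j=6)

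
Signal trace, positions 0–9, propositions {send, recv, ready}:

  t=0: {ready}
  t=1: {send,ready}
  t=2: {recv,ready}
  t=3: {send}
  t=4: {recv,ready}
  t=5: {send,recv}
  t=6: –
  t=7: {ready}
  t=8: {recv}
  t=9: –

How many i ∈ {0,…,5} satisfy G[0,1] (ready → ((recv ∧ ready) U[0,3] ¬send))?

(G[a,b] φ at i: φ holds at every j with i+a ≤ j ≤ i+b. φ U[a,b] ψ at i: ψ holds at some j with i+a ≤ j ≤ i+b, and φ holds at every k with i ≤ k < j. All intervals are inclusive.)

4

Evaluate at each i in [0,5]:
  i=0: ✗ (fails at j=1)
  i=1: ✗ (fails at j=1)
  i=2: ✓ (all of [2,3])
  i=3: ✓ (all of [3,4])
  i=4: ✓ (all of [4,5])
  i=5: ✓ (all of [5,6])
Positions where it holds: {2, 3, 4, 5} → 4.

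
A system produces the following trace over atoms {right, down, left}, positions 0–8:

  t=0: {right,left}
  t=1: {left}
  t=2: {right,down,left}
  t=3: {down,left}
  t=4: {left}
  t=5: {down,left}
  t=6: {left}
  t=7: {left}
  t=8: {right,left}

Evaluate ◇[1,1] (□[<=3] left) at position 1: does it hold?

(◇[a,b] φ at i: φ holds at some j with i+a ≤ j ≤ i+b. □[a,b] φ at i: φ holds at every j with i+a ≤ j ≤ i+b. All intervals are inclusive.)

Check □[<=3] left at each j in [2,2]:
  j=2: holds on [2,5]
Found at j=2 → formula holds.

True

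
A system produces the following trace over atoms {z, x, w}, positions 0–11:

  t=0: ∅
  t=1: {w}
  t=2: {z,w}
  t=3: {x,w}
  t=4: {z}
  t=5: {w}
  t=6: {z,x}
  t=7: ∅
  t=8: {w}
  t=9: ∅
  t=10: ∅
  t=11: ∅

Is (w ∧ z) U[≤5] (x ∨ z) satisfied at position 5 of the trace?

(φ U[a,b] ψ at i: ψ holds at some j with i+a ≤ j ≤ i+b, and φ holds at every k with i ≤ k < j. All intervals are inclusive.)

Need some j in [5,10] with (x ∨ z), and (w ∧ z) at every k in [5,j-1].
  j=5: (x ∨ z) false.
  j=6: (x ∨ z) holds, but (w ∧ z) fails at k=5 → not this j.
  j=7: (x ∨ z) false.
  j=8: (x ∨ z) false.
  j=9: (x ∨ z) false.
  j=10: (x ∨ z) false.
No j in the window works → until fails.

Does not hold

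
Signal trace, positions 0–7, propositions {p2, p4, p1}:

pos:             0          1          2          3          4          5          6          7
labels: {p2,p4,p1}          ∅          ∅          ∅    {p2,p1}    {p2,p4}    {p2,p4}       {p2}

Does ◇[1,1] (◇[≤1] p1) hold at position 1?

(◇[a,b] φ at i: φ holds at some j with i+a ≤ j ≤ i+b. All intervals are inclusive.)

Check ◇[≤1] p1 at each j in [2,2]:
  j=2: fails (none in [2,3])
No position in the window satisfies it → formula fails.

No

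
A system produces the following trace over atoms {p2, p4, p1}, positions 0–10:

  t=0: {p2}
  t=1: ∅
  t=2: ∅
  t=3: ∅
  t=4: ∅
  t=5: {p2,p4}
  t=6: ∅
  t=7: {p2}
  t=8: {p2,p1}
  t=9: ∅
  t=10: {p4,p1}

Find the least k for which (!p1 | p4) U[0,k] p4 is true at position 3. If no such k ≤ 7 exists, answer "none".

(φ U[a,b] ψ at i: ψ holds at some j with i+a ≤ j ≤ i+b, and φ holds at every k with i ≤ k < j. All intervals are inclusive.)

Need earliest j ≥ 3 with p4, and (!p1 | p4) at every k in [3,j-1].
  j=3: rhs fails.
  j=4: rhs fails.
  j=5: rhs holds; lhs holds on [3,4]. k = 2.

2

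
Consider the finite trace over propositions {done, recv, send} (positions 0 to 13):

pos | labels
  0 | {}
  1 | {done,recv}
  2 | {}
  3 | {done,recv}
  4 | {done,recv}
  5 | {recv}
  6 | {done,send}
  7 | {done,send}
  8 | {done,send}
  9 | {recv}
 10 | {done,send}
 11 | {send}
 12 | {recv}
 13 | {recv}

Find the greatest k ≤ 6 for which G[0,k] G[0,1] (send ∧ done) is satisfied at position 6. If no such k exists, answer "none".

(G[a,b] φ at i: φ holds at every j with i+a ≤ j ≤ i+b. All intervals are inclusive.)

G[0,1] (send ∧ done) must hold from j=6 onward; find where it first fails.
  j=6: holds
  j=7: holds
  j=8: fails
Holds on [6,7], so largest k = 1.

1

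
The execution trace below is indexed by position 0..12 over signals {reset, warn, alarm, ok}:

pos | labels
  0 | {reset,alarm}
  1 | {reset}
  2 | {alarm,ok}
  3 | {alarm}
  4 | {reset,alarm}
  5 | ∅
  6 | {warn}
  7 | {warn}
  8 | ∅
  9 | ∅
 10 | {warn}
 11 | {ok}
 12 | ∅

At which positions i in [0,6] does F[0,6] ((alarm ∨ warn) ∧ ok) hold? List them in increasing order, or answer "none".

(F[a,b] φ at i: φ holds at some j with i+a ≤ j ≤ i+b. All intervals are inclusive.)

Evaluate at each i in [0,6]:
  i=0: ✓ (witness j=2)
  i=1: ✓ (witness j=2)
  i=2: ✓ (witness j=2)
  i=3: ✗ (none in [3,9])
  i=4: ✗ (none in [4,10])
  i=5: ✗ (none in [5,11])
  i=6: ✗ (none in [6,12])

0, 1, 2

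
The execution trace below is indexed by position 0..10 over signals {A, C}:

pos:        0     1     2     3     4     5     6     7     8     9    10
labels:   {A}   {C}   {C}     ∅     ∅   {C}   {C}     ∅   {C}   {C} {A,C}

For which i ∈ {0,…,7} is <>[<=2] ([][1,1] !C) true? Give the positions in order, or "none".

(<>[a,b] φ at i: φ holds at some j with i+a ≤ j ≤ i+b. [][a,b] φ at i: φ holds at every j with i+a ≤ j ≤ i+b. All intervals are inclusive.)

Evaluate at each i in [0,7]:
  i=0: ✓ (witness j=2)
  i=1: ✓ (witness j=2)
  i=2: ✓ (witness j=2)
  i=3: ✓ (witness j=3)
  i=4: ✓ (witness j=6)
  i=5: ✓ (witness j=6)
  i=6: ✓ (witness j=6)
  i=7: ✗ (none in [7,9])

0, 1, 2, 3, 4, 5, 6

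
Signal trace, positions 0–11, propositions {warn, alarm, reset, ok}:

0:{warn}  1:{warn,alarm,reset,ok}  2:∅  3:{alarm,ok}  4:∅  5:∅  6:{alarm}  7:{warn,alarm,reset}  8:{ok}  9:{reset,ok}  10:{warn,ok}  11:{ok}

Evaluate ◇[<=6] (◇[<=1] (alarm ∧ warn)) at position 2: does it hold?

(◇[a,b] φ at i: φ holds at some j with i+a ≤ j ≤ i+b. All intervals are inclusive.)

Check ◇[<=1] (alarm ∧ warn) at each j in [2,8]:
  j=2: fails (none in [2,3])
  j=3: fails (none in [3,4])
  j=4: fails (none in [4,5])
  j=5: fails (none in [5,6])
  j=6: holds (witness at 7)
  j=7: holds (witness at 7)
  j=8: fails (none in [8,9])
Found at j=6 → formula holds.

Holds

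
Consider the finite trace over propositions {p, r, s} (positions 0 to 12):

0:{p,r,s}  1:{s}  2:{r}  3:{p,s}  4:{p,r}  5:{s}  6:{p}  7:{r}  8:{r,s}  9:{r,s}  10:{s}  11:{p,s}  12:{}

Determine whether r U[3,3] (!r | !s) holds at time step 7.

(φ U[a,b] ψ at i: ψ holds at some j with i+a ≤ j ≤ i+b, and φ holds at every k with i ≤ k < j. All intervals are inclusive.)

True

Need some j in [10,10] with (!r | !s), and r at every k in [7,j-1].
  j=10: (!r | !s) holds; r holds at every k in [7,9] → satisfied.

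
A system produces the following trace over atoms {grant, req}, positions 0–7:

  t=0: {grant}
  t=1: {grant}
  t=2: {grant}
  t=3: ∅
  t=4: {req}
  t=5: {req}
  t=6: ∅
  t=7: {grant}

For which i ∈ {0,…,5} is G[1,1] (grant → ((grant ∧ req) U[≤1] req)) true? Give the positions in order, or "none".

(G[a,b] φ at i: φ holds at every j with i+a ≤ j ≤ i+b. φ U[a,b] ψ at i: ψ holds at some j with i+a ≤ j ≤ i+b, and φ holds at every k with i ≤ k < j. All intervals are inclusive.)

Evaluate at each i in [0,5]:
  i=0: ✗ (fails at j=1)
  i=1: ✗ (fails at j=2)
  i=2: ✓ (all of [3,3])
  i=3: ✓ (all of [4,4])
  i=4: ✓ (all of [5,5])
  i=5: ✓ (all of [6,6])

2, 3, 4, 5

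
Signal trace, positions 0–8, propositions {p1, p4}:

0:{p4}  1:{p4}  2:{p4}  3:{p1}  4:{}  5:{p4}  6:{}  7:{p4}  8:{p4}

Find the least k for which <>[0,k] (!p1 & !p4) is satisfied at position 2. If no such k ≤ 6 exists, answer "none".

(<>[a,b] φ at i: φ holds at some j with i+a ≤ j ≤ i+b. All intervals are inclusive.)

Scan j = 2,3,… for (!p1 & !p4):
  j=2: fails
  j=3: fails
  j=4: holds
First hit at j=4, so smallest k = 4-2 = 2.

2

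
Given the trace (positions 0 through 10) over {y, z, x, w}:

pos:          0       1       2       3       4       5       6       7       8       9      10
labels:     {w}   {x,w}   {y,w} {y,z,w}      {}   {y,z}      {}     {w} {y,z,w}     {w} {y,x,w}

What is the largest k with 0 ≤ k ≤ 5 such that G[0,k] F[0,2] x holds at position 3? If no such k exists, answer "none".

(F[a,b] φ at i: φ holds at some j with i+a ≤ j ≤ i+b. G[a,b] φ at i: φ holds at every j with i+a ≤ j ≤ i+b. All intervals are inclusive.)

none

F[0,2] x must hold from j=3 onward; find where it first fails.
  j=3: fails → no k works.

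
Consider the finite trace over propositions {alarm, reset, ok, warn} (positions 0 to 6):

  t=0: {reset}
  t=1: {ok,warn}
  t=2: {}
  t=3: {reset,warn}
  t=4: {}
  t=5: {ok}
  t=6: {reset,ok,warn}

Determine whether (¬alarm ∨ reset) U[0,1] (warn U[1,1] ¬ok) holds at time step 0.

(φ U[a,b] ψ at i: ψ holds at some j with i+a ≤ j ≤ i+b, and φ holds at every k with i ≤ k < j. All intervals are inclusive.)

Holds

Need some j in [0,1] with (warn U[1,1] ¬ok), and (¬alarm ∨ reset) at every k in [0,j-1].
  j=0: (warn U[1,1] ¬ok) — fails.
  j=1: (warn U[1,1] ¬ok) holds; (¬alarm ∨ reset) holds at every k in [0,0] → satisfied.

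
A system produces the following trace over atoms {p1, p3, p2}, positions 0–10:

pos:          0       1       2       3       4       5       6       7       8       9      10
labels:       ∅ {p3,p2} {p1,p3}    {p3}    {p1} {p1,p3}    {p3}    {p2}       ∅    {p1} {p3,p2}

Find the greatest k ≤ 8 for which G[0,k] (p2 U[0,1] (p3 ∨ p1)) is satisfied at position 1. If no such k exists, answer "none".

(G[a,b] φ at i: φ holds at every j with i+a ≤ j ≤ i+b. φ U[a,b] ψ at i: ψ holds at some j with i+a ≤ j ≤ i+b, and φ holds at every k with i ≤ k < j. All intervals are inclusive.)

5

(p2 U[0,1] (p3 ∨ p1)) must hold from j=1 onward; find where it first fails.
  j=1: holds
  j=2: holds
  j=3: holds
  j=4: holds
  j=5: holds
  j=6: holds
  j=7: fails
Holds on [1,6], so largest k = 5.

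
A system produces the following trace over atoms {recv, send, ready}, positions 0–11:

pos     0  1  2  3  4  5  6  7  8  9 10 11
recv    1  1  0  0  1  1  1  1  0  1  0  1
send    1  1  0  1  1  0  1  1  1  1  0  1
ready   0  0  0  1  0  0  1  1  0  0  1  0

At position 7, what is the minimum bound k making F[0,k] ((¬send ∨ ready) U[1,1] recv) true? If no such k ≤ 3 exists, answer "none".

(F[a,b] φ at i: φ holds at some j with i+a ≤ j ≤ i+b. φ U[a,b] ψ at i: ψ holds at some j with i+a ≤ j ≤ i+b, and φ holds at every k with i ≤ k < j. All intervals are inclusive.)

Scan j = 7,8,… for ((¬send ∨ ready) U[1,1] recv):
  j=7: fails
  j=8: fails
  j=9: fails
  j=10: holds
First hit at j=10, so smallest k = 10-7 = 3.

3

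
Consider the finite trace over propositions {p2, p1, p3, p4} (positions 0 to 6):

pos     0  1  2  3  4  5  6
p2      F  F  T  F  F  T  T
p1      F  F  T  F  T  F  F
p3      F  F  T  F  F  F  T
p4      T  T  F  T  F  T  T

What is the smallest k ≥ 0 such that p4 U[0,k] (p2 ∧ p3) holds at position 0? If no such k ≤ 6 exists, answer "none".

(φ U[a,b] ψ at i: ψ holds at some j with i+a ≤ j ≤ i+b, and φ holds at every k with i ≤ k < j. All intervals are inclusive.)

2

Need earliest j ≥ 0 with (p2 ∧ p3), and p4 at every k in [0,j-1].
  j=0: rhs fails.
  j=1: rhs fails.
  j=2: rhs holds; lhs holds on [0,1]. k = 2.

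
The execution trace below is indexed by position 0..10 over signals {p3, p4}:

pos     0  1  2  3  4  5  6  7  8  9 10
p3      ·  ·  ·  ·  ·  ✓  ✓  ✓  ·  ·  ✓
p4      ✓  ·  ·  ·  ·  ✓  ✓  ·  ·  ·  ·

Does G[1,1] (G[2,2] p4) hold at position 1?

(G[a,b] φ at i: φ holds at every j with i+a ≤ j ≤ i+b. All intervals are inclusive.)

Does not hold

Check G[2,2] p4 at every j in [2,2]:
  j=2: fails at 4
Fails at j=2 → formula fails.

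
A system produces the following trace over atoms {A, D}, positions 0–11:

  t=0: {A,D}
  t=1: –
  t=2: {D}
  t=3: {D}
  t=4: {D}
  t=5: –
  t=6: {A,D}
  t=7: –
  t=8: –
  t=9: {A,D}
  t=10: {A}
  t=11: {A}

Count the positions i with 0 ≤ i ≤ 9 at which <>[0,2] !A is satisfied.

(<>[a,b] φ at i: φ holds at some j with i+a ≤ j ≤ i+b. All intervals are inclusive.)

Evaluate at each i in [0,9]:
  i=0: ✓ (witness j=1)
  i=1: ✓ (witness j=1)
  i=2: ✓ (witness j=2)
  i=3: ✓ (witness j=3)
  i=4: ✓ (witness j=4)
  i=5: ✓ (witness j=5)
  i=6: ✓ (witness j=7)
  i=7: ✓ (witness j=7)
  i=8: ✓ (witness j=8)
  i=9: ✗ (none in [9,11])
Positions where it holds: {0, 1, 2, 3, 4, 5, 6, 7, 8} → 9.

9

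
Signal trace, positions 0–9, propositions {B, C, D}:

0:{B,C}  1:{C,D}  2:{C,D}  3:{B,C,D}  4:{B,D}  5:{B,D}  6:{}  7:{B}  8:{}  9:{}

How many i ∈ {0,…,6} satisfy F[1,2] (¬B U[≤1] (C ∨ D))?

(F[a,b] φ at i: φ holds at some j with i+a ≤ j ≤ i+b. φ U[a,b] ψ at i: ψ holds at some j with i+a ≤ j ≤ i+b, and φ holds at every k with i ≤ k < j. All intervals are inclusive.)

5

Evaluate at each i in [0,6]:
  i=0: ✓ (witness j=1)
  i=1: ✓ (witness j=2)
  i=2: ✓ (witness j=3)
  i=3: ✓ (witness j=4)
  i=4: ✓ (witness j=5)
  i=5: ✗ (none in [6,7])
  i=6: ✗ (none in [7,8])
Positions where it holds: {0, 1, 2, 3, 4} → 5.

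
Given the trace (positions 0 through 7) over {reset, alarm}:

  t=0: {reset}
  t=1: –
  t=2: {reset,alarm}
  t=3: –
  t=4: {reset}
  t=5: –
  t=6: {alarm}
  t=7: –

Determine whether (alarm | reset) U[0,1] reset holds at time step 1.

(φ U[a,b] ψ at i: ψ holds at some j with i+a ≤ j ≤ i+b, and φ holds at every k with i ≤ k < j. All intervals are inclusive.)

Need some j in [1,2] with reset, and (alarm | reset) at every k in [1,j-1].
  j=1: reset false.
  j=2: reset holds, but (alarm | reset) fails at k=1 → not this j.
No j in the window works → until fails.

Does not hold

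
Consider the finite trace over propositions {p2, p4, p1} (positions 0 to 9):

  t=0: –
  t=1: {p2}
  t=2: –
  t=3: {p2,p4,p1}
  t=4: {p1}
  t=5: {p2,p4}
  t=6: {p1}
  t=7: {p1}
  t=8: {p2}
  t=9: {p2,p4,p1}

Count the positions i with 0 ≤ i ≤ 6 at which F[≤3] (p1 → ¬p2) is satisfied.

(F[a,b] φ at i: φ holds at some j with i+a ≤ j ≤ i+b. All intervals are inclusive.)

7

Evaluate at each i in [0,6]:
  i=0: ✓ (witness j=0)
  i=1: ✓ (witness j=1)
  i=2: ✓ (witness j=2)
  i=3: ✓ (witness j=4)
  i=4: ✓ (witness j=4)
  i=5: ✓ (witness j=5)
  i=6: ✓ (witness j=6)
Positions where it holds: {0, 1, 2, 3, 4, 5, 6} → 7.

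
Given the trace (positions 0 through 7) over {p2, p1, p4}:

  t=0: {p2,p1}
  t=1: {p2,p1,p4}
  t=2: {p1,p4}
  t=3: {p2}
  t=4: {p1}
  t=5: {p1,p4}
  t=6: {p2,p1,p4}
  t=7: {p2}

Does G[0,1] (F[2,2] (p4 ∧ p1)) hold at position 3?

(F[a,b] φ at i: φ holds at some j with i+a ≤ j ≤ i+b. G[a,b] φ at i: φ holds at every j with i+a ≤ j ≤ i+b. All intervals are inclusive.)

True

Check F[2,2] (p4 ∧ p1) at every j in [3,4]:
  j=3: holds (witness at 5)
  j=4: holds (witness at 6)
All positions satisfy it → formula holds.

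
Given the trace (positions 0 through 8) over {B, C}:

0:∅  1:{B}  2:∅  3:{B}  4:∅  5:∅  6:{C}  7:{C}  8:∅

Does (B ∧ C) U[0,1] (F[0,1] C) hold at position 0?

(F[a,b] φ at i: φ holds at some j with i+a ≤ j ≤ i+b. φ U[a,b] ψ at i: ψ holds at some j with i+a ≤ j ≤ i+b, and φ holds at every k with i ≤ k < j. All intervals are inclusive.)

Does not hold

Need some j in [0,1] with F[0,1] C, and (B ∧ C) at every k in [0,j-1].
  j=0: F[0,1] C — fails (none in [0,1]).
  j=1: F[0,1] C — fails (none in [1,2]).
No j in the window works → until fails.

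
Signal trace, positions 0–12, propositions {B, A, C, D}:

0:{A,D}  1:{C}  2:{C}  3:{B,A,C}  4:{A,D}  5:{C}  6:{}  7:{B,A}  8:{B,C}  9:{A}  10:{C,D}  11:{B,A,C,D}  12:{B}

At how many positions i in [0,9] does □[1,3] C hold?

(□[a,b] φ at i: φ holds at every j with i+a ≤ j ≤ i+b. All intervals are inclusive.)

Evaluate at each i in [0,9]:
  i=0: ✓ (all of [1,3])
  i=1: ✗ (fails at j=4)
  i=2: ✗ (fails at j=4)
  i=3: ✗ (fails at j=4)
  i=4: ✗ (fails at j=6)
  i=5: ✗ (fails at j=6)
  i=6: ✗ (fails at j=7)
  i=7: ✗ (fails at j=9)
  i=8: ✗ (fails at j=9)
  i=9: ✗ (fails at j=12)
Positions where it holds: {0} → 1.

1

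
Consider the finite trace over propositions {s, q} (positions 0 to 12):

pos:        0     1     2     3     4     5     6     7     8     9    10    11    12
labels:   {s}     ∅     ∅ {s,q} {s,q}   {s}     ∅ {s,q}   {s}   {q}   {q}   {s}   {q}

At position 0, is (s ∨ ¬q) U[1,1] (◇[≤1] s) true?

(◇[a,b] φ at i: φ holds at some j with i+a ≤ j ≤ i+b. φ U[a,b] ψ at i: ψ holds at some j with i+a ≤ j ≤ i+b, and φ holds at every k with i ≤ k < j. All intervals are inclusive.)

Need some j in [1,1] with ◇[≤1] s, and (s ∨ ¬q) at every k in [0,j-1].
  j=1: ◇[≤1] s — fails (none in [1,2]).
No j in the window works → until fails.

False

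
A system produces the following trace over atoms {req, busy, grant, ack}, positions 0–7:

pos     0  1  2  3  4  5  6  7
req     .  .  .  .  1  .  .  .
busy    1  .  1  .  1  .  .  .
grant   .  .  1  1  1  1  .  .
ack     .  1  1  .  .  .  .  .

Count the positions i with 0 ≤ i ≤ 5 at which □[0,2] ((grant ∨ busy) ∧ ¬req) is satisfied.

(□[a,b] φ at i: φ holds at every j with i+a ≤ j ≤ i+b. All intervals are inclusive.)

0

Evaluate at each i in [0,5]:
  i=0: ✗ (fails at j=1)
  i=1: ✗ (fails at j=1)
  i=2: ✗ (fails at j=4)
  i=3: ✗ (fails at j=4)
  i=4: ✗ (fails at j=4)
  i=5: ✗ (fails at j=6)
Positions where it holds: {} → 0.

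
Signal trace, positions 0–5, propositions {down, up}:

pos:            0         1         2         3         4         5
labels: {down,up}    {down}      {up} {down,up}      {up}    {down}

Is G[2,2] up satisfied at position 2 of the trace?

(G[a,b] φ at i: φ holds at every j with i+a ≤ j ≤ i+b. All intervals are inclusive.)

Check up at every j in [4,4]:
  j=4: true
All positions satisfy it → formula holds.

Yes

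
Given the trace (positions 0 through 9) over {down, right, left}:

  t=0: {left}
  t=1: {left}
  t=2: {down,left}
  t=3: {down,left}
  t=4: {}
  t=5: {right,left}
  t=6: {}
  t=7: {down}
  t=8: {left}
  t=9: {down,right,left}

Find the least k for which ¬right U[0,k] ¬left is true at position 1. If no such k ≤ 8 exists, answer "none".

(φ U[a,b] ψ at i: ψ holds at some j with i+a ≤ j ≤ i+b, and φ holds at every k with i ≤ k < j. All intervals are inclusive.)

3

Need earliest j ≥ 1 with ¬left, and ¬right at every k in [1,j-1].
  j=1: rhs fails.
  j=2: rhs fails.
  j=3: rhs fails.
  j=4: rhs holds; lhs holds on [1,3]. k = 3.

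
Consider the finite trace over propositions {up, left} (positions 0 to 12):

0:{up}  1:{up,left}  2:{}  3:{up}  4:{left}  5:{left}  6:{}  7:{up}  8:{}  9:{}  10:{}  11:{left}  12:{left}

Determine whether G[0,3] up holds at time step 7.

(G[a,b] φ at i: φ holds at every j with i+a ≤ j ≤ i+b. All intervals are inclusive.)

Check up at every j in [7,10]:
  j=7: true
  j=8: false
  j=9: false
  j=10: false
Fails at j=8 → formula fails.

No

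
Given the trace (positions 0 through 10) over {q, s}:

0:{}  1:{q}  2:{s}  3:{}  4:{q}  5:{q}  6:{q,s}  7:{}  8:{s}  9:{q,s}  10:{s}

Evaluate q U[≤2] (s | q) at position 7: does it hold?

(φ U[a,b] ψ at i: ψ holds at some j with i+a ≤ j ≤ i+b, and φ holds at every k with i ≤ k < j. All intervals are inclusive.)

No

Need some j in [7,9] with (s | q), and q at every k in [7,j-1].
  j=7: (s | q) false.
  j=8: (s | q) holds, but q fails at k=7 → not this j.
  j=9: (s | q) holds, but q fails at k=7 → not this j.
No j in the window works → until fails.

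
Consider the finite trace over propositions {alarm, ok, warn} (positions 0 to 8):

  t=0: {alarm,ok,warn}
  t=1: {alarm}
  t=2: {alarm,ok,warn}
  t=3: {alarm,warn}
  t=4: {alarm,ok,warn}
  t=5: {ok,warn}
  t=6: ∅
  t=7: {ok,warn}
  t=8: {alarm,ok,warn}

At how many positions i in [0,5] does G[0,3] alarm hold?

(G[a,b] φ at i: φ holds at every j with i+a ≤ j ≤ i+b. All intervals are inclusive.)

Evaluate at each i in [0,5]:
  i=0: ✓ (all of [0,3])
  i=1: ✓ (all of [1,4])
  i=2: ✗ (fails at j=5)
  i=3: ✗ (fails at j=5)
  i=4: ✗ (fails at j=5)
  i=5: ✗ (fails at j=5)
Positions where it holds: {0, 1} → 2.

2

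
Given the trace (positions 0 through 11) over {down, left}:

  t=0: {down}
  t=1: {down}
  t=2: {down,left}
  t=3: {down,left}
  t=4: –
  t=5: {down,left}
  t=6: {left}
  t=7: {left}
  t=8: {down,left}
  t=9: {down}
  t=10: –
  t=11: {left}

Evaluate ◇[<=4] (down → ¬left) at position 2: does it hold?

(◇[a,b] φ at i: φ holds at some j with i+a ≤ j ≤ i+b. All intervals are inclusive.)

Holds

Check (down → ¬left) at each j in [2,6]:
  j=2: false
  j=3: false
  j=4: true
  j=5: false
  j=6: true
Found at j=4 → formula holds.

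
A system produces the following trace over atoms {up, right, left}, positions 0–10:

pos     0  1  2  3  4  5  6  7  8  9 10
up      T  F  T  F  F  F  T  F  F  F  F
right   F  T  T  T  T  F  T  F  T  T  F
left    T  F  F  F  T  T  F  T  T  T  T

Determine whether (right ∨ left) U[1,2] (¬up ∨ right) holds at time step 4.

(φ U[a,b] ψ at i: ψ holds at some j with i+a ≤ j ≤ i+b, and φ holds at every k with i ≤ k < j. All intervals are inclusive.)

Need some j in [5,6] with (¬up ∨ right), and (right ∨ left) at every k in [4,j-1].
  j=5: (¬up ∨ right) holds; (right ∨ left) holds at every k in [4,4] → satisfied.

True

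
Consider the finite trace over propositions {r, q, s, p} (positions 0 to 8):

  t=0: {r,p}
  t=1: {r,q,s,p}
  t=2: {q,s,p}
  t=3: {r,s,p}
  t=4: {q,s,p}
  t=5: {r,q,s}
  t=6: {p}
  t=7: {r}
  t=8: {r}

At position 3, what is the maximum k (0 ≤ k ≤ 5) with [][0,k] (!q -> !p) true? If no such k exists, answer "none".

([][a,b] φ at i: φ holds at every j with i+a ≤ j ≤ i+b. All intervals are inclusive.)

(!q -> !p) must hold from j=3 onward; find where it first fails.
  j=3: fails → no k works.

none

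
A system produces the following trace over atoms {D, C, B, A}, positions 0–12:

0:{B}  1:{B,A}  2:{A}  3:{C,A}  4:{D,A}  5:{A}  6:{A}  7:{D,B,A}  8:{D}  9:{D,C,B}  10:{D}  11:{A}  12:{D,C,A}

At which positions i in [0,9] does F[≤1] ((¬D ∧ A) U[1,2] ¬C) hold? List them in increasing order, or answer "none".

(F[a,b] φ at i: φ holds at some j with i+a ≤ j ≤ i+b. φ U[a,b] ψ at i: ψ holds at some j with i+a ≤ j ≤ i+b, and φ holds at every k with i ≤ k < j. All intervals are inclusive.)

Evaluate at each i in [0,9]:
  i=0: ✓ (witness j=1)
  i=1: ✓ (witness j=1)
  i=2: ✓ (witness j=2)
  i=3: ✓ (witness j=3)
  i=4: ✓ (witness j=5)
  i=5: ✓ (witness j=5)
  i=6: ✓ (witness j=6)
  i=7: ✗ (none in [7,8])
  i=8: ✗ (none in [8,9])
  i=9: ✗ (none in [9,10])

0, 1, 2, 3, 4, 5, 6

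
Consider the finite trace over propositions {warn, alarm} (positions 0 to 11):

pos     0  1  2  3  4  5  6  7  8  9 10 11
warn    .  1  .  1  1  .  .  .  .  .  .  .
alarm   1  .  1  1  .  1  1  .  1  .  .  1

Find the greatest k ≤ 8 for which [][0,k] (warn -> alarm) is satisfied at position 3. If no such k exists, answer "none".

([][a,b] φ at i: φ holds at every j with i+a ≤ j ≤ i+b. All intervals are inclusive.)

0

(warn -> alarm) must hold from j=3 onward; find where it first fails.
  j=3: holds
  j=4: fails
Holds on [3,3], so largest k = 0.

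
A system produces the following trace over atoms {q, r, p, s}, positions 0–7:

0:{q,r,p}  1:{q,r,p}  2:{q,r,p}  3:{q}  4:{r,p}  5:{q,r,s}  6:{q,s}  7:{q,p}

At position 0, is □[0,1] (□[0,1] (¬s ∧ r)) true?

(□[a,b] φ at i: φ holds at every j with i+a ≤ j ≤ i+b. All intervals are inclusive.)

Check □[0,1] (¬s ∧ r) at every j in [0,1]:
  j=0: holds on [0,1]
  j=1: holds on [1,2]
All positions satisfy it → formula holds.

Holds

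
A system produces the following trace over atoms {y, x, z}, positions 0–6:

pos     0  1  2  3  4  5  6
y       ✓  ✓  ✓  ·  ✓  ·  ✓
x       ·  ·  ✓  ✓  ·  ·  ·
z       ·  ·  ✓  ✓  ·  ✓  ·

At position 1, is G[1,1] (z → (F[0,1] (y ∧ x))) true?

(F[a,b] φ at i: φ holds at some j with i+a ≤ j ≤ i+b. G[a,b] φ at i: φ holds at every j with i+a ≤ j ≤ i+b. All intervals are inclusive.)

Yes

Check (z → (F[0,1] (y ∧ x))) at every j in [2,2]:
  j=2: antecedent true; consequent holds (witness at 2) → ✓
All positions satisfy it → formula holds.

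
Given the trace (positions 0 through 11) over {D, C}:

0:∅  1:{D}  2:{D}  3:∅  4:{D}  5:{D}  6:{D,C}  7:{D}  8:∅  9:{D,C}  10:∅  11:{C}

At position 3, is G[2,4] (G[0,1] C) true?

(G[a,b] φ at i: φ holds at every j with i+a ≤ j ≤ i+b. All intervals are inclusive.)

Check G[0,1] C at every j in [5,7]:
  j=5: fails at 5
  j=6: fails at 7
  j=7: fails at 7
Fails at j=5 → formula fails.

Does not hold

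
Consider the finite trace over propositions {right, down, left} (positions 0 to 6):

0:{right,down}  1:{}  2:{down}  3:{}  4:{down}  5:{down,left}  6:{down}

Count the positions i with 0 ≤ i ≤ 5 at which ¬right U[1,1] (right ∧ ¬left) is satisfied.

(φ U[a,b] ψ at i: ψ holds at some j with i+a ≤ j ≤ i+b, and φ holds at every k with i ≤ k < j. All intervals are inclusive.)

0

Evaluate at each i in [0,5]:
  i=0: ✗ (no rhs in [1,1])
  i=1: ✗ (no rhs in [2,2])
  i=2: ✗ (no rhs in [3,3])
  i=3: ✗ (no rhs in [4,4])
  i=4: ✗ (no rhs in [5,5])
  i=5: ✗ (no rhs in [6,6])
Positions where it holds: {} → 0.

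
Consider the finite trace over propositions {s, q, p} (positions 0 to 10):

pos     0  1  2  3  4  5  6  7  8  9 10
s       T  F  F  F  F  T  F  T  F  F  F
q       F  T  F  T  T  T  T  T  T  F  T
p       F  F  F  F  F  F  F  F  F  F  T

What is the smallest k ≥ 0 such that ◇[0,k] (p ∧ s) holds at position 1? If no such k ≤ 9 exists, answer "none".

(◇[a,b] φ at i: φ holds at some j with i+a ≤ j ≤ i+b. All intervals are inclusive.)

Scan j = 1,2,… for (p ∧ s):
  j=1: fails
  j=2: fails
  j=3: fails
  j=4: fails
  j=5: fails
  j=6: fails
  j=7: fails
  j=8: fails
  j=9: fails
  j=10: fails
No j in [1,10] satisfies it → none.

none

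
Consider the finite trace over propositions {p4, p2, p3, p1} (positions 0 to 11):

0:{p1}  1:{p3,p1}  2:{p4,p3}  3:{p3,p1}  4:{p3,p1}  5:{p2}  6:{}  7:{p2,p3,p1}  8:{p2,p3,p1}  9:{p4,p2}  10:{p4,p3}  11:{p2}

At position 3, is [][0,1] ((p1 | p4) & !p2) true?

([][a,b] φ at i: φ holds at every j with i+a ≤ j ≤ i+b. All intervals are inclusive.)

Holds

Check ((p1 | p4) & !p2) at every j in [3,4]:
  j=3: true
  j=4: true
All positions satisfy it → formula holds.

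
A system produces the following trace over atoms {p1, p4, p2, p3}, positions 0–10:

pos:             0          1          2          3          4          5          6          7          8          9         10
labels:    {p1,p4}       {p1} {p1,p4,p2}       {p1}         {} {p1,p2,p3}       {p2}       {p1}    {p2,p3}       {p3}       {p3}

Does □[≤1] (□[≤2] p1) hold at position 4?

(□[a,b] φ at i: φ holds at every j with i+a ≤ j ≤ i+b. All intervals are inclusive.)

Check □[≤2] p1 at every j in [4,5]:
  j=4: fails at 4
  j=5: fails at 6
Fails at j=4 → formula fails.

False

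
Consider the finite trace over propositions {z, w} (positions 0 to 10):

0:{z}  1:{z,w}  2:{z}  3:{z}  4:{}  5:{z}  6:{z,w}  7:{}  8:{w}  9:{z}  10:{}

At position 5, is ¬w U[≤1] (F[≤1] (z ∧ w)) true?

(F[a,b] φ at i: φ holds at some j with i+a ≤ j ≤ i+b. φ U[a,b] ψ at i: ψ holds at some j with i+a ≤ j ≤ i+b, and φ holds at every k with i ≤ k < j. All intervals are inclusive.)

Need some j in [5,6] with F[≤1] (z ∧ w), and ¬w at every k in [5,j-1].
  j=5: F[≤1] (z ∧ w) holds; no prefix to check → satisfied.

Yes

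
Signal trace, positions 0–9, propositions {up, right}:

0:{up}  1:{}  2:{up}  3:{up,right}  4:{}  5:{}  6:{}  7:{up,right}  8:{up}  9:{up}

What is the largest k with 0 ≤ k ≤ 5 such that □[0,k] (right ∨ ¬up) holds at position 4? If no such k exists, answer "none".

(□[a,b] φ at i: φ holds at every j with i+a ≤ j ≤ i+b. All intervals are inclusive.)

3

(right ∨ ¬up) must hold from j=4 onward; find where it first fails.
  j=4: holds
  j=5: holds
  j=6: holds
  j=7: holds
  j=8: fails
Holds on [4,7], so largest k = 3.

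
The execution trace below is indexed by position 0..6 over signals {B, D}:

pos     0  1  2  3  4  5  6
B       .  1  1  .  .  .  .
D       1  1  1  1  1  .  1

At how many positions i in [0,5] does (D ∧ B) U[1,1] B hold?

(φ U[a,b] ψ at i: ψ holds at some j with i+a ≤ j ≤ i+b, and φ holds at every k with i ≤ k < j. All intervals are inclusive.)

1

Evaluate at each i in [0,5]:
  i=0: ✗ (lhs fails at k=0 before rhs at j=1)
  i=1: ✓ (rhs at j=2; lhs holds on [1,1])
  i=2: ✗ (no rhs in [3,3])
  i=3: ✗ (no rhs in [4,4])
  i=4: ✗ (no rhs in [5,5])
  i=5: ✗ (no rhs in [6,6])
Positions where it holds: {1} → 1.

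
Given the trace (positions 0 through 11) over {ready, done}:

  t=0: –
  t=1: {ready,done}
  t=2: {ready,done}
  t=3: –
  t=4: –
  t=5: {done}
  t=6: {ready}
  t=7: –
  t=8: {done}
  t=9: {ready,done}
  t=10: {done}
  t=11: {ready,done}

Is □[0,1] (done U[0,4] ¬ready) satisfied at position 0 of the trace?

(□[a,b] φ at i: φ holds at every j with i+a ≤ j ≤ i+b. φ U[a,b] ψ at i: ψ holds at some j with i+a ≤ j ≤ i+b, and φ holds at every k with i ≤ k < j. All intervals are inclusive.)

Yes

Check (done U[0,4] ¬ready) at every j in [0,1]:
  j=0: holds
  j=1: holds
All positions satisfy it → formula holds.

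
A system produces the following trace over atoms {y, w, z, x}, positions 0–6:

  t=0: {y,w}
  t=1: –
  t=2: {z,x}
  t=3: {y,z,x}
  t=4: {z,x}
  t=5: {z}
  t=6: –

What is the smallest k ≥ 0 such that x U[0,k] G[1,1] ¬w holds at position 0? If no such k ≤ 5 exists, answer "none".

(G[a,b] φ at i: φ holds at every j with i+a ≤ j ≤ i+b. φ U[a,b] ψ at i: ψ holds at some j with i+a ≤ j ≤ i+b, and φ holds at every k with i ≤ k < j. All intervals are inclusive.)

0

Need earliest j ≥ 0 with G[1,1] ¬w, and x at every k in [0,j-1].
  j=0: rhs holds (empty prefix). k = 0.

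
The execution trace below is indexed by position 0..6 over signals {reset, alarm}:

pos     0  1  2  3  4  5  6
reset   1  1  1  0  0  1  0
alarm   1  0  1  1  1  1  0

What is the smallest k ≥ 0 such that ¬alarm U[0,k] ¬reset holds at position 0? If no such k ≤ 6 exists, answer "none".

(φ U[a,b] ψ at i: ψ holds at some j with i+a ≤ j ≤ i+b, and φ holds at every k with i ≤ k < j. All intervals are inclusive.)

none

Need earliest j ≥ 0 with ¬reset, and ¬alarm at every k in [0,j-1].
  j=0: rhs fails.
  j=1: rhs fails.
  j=2: rhs fails.
  j=3: rhs holds but lhs fails at k=0.
  j=4: rhs holds but lhs fails at k=0.
  j=5: rhs fails.
  j=6: rhs holds but lhs fails at k=0.
No witness within the range → none.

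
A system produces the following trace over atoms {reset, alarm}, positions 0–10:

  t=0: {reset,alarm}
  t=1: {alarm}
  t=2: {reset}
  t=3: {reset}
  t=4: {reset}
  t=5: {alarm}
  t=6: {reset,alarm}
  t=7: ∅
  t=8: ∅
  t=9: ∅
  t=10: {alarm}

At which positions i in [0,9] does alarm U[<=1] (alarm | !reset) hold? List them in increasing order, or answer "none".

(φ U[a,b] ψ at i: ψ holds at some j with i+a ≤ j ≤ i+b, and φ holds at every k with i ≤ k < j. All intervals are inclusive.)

Evaluate at each i in [0,9]:
  i=0: ✓ (rhs at j=0)
  i=1: ✓ (rhs at j=1)
  i=2: ✗ (no rhs in [2,3])
  i=3: ✗ (no rhs in [3,4])
  i=4: ✗ (lhs fails at k=4 before rhs at j=5)
  i=5: ✓ (rhs at j=5)
  i=6: ✓ (rhs at j=6)
  i=7: ✓ (rhs at j=7)
  i=8: ✓ (rhs at j=8)
  i=9: ✓ (rhs at j=9)

0, 1, 5, 6, 7, 8, 9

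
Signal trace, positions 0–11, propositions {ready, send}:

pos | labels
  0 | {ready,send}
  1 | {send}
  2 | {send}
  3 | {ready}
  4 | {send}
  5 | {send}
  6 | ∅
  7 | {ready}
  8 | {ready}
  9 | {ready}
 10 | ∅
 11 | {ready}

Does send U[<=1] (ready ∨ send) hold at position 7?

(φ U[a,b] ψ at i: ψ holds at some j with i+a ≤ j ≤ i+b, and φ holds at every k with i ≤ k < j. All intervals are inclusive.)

Holds

Need some j in [7,8] with (ready ∨ send), and send at every k in [7,j-1].
  j=7: (ready ∨ send) holds; no prefix to check → satisfied.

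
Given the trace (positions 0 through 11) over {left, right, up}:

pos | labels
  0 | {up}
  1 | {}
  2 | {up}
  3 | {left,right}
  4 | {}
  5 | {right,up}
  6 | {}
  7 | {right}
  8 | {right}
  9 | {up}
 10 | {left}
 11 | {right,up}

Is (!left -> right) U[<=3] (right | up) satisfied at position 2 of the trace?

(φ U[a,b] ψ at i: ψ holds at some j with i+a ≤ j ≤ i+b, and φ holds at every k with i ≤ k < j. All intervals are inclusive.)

Holds

Need some j in [2,5] with (right | up), and (!left -> right) at every k in [2,j-1].
  j=2: (right | up) holds; no prefix to check → satisfied.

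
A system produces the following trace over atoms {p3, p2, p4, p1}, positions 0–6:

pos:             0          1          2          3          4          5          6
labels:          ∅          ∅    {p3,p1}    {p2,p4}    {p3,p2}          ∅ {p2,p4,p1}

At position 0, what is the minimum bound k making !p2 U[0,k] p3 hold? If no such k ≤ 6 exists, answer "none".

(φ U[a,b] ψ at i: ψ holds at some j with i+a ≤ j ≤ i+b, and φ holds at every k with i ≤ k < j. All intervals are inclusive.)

Need earliest j ≥ 0 with p3, and !p2 at every k in [0,j-1].
  j=0: rhs fails.
  j=1: rhs fails.
  j=2: rhs holds; lhs holds on [0,1]. k = 2.

2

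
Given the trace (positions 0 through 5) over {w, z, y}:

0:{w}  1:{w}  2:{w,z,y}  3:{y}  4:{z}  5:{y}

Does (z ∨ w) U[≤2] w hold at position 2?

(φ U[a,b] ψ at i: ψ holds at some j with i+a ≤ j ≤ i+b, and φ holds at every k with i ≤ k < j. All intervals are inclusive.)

Holds

Need some j in [2,4] with w, and (z ∨ w) at every k in [2,j-1].
  j=2: w holds; no prefix to check → satisfied.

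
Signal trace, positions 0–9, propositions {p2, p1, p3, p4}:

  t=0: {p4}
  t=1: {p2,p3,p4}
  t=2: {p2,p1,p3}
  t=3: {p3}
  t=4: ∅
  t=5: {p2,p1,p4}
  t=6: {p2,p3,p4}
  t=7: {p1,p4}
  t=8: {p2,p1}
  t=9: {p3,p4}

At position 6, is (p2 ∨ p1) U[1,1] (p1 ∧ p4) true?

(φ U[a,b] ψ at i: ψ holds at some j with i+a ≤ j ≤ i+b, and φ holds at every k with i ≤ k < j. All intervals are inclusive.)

Need some j in [7,7] with (p1 ∧ p4), and (p2 ∨ p1) at every k in [6,j-1].
  j=7: (p1 ∧ p4) holds; (p2 ∨ p1) holds at every k in [6,6] → satisfied.

True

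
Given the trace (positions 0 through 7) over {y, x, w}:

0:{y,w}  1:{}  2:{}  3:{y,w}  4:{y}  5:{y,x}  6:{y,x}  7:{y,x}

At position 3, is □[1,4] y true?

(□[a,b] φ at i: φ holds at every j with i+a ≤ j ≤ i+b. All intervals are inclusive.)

Check y at every j in [4,7]:
  j=4: true
  j=5: true
  j=6: true
  j=7: true
All positions satisfy it → formula holds.

Holds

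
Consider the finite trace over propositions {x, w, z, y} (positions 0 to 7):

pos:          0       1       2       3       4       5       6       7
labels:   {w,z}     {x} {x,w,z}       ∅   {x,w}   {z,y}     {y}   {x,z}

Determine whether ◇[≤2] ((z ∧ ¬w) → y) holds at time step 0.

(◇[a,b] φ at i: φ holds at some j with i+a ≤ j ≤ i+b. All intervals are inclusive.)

Yes

Check ((z ∧ ¬w) → y) at each j in [0,2]:
  j=0: true
  j=1: true
  j=2: true
Found at j=0 → formula holds.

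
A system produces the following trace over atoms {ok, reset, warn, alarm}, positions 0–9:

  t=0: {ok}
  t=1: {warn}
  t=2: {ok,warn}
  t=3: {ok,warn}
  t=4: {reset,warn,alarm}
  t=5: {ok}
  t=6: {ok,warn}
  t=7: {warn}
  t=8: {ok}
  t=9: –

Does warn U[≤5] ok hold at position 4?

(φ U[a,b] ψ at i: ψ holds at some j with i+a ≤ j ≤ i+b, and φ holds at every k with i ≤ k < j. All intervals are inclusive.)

Yes

Need some j in [4,9] with ok, and warn at every k in [4,j-1].
  j=4: ok false.
  j=5: ok holds; warn holds at every k in [4,4] → satisfied.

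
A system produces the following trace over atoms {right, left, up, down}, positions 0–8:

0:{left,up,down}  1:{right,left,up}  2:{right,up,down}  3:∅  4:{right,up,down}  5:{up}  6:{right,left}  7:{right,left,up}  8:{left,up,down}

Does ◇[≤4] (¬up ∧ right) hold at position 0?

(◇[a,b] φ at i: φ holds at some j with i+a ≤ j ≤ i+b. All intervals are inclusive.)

False

Check (¬up ∧ right) at each j in [0,4]:
  j=0: false
  j=1: false
  j=2: false
  j=3: false
  j=4: false
No position in the window satisfies it → formula fails.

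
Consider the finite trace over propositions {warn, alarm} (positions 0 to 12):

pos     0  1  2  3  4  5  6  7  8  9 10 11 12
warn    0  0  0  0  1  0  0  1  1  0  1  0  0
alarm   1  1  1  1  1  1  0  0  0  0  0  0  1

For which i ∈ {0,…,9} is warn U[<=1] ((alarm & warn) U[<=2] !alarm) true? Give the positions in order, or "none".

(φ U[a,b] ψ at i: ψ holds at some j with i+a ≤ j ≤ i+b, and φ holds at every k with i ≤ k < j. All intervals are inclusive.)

Evaluate at each i in [0,9]:
  i=0: ✗ (no rhs in [0,1])
  i=1: ✗ (no rhs in [1,2])
  i=2: ✗ (no rhs in [2,3])
  i=3: ✗ (no rhs in [3,4])
  i=4: ✗ (no rhs in [4,5])
  i=5: ✗ (lhs fails at k=5 before rhs at j=6)
  i=6: ✓ (rhs at j=6)
  i=7: ✓ (rhs at j=7)
  i=8: ✓ (rhs at j=8)
  i=9: ✓ (rhs at j=9)

6, 7, 8, 9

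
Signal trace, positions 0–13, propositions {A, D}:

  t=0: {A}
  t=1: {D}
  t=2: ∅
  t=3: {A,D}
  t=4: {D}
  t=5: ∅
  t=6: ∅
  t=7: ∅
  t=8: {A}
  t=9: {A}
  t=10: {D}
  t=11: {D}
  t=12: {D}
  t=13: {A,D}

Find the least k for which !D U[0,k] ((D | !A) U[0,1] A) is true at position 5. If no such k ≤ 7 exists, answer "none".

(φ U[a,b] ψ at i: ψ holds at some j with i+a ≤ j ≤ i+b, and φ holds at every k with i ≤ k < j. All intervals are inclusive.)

Need earliest j ≥ 5 with ((D | !A) U[0,1] A), and !D at every k in [5,j-1].
  j=5: rhs fails.
  j=6: rhs fails.
  j=7: rhs holds; lhs holds on [5,6]. k = 2.

2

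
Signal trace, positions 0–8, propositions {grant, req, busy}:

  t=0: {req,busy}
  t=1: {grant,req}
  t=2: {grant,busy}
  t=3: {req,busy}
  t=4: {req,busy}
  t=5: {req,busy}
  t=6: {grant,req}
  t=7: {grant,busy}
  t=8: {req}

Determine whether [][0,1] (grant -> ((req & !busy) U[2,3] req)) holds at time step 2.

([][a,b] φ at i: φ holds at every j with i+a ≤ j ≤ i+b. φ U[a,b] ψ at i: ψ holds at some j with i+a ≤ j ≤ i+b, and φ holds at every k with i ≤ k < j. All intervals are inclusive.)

Does not hold

Check (grant -> ((req & !busy) U[2,3] req)) at every j in [2,3]:
  j=2: antecedent true; consequent fails → ✗
  j=3: antecedent false → ✓
Fails at j=2 → formula fails.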